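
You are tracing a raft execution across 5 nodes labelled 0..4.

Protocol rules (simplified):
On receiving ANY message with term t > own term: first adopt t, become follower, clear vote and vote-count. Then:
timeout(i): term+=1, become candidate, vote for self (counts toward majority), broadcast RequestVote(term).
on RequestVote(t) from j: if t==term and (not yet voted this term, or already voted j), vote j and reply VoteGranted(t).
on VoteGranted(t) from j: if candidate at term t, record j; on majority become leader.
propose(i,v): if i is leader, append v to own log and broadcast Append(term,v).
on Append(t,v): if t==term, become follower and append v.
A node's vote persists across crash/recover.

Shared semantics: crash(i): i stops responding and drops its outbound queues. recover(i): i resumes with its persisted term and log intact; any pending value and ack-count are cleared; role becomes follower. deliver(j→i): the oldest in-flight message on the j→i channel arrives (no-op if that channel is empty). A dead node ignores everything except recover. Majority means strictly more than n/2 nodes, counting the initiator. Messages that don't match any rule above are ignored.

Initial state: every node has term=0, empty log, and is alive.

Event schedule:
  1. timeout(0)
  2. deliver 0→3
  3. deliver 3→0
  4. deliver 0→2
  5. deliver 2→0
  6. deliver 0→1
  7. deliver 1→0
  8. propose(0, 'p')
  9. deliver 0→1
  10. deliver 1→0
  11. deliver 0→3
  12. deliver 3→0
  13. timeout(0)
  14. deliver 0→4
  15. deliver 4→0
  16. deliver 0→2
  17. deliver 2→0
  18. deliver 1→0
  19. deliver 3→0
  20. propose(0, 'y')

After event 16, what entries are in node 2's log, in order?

e1 timeout(0): 0[cand,t=1,-]
e2 deliver 0→3: 3[foll,t=1,-]
e3 deliver 3→0: ·
e4 deliver 0→2: 2[foll,t=1,-]
e5 deliver 2→0: 0[lead,t=1,-]
e6 deliver 0→1: 1[foll,t=1,-]
e7 deliver 1→0: ·
e8 propose(0,'p'): 0[lead,t=1,p]
e9 deliver 0→1: 1[foll,t=1,p]
e10 deliver 1→0: ·
e11 deliver 0→3: 3[foll,t=1,p]
e12 deliver 3→0: ·
e13 timeout(0): 0[cand,t=2,p]
e14 deliver 0→4: 4[foll,t=1,-]
e15 deliver 4→0: ·
e16 deliver 0→2: 2[foll,t=1,p]

p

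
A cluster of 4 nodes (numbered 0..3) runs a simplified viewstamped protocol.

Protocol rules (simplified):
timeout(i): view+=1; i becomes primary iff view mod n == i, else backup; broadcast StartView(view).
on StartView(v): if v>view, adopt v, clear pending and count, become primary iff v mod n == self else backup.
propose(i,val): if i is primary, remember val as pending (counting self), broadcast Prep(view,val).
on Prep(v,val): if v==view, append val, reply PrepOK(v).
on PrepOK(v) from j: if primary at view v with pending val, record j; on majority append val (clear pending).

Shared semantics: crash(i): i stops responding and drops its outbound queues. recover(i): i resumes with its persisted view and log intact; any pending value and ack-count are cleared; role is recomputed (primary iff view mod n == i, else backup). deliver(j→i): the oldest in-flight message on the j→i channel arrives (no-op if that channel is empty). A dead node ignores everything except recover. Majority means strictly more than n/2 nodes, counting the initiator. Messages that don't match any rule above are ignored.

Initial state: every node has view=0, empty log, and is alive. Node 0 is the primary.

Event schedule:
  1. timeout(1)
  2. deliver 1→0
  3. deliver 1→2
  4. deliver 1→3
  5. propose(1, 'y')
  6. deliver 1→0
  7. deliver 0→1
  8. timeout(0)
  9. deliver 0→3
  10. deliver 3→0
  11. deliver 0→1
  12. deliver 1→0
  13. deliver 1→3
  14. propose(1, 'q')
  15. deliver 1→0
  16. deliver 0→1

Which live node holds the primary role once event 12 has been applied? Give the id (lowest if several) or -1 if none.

-1

e1 timeout(1): 1[prim,v=1,-]
e2 deliver 1→0: 0[back,v=1,-]
e3 deliver 1→2: 2[back,v=1,-]
e4 deliver 1→3: 3[back,v=1,-]
e5 propose(1,'y'): ·
e6 deliver 1→0: 0[back,v=1,y]
e7 deliver 0→1: ·
e8 timeout(0): 0[back,v=2,y]
e9 deliver 0→3: 3[back,v=2,-]
e10 deliver 3→0: ·
e11 deliver 0→1: 1[back,v=2,-]
e12 deliver 1→0: ·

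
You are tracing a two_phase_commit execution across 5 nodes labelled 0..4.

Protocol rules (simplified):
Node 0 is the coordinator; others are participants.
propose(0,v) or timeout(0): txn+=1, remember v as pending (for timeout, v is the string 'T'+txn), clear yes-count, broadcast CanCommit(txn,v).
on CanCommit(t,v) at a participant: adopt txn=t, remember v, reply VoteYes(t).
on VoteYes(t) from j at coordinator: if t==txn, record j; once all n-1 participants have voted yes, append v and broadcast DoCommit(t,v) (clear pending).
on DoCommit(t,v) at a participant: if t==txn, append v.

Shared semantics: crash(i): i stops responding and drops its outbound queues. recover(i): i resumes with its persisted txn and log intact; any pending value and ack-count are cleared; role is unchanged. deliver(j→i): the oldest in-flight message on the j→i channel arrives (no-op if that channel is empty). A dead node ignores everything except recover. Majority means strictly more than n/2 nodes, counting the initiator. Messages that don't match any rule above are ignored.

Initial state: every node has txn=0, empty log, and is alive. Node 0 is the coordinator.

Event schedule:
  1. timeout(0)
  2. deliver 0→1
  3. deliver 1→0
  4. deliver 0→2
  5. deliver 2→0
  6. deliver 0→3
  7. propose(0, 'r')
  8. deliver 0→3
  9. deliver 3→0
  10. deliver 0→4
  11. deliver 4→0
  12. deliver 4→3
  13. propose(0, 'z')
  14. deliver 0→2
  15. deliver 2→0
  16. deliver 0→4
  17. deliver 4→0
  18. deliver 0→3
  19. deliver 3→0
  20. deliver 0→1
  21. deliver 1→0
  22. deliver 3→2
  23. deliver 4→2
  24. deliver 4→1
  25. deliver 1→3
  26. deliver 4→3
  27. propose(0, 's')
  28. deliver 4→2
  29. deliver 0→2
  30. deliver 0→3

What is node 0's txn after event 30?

1. timeout(0):  <0:coor t1 ->
2. deliver 0→1:  <1:part t1 ->
3. deliver 1→0:  nop
4. deliver 0→2:  <2:part t1 ->
5. deliver 2→0:  nop
6. deliver 0→3:  <3:part t1 ->
7. propose(0,'r'):  <0:coor t2 ->
8. deliver 0→3:  <3:part t2 ->
9. deliver 3→0:  nop
10. deliver 0→4:  <4:part t1 ->
11. deliver 4→0:  nop
12. deliver 4→3:  nop
13. propose(0,'z'):  <0:coor t3 ->
14. deliver 0→2:  <2:part t2 ->
15. deliver 2→0:  nop
16. deliver 0→4:  <4:part t2 ->
17. deliver 4→0:  nop
18. deliver 0→3:  <3:part t3 ->
19. deliver 3→0:  nop
20. deliver 0→1:  <1:part t2 ->
21. deliver 1→0:  nop
22. deliver 3→2:  nop
23. deliver 4→2:  nop
24. deliver 4→1:  nop
25. deliver 1→3:  nop
26. deliver 4→3:  nop
27. propose(0,'s'):  <0:coor t4 ->
28. deliver 4→2:  nop
29. deliver 0→2:  <2:part t3 ->
30. deliver 0→3:  <3:part t4 ->

4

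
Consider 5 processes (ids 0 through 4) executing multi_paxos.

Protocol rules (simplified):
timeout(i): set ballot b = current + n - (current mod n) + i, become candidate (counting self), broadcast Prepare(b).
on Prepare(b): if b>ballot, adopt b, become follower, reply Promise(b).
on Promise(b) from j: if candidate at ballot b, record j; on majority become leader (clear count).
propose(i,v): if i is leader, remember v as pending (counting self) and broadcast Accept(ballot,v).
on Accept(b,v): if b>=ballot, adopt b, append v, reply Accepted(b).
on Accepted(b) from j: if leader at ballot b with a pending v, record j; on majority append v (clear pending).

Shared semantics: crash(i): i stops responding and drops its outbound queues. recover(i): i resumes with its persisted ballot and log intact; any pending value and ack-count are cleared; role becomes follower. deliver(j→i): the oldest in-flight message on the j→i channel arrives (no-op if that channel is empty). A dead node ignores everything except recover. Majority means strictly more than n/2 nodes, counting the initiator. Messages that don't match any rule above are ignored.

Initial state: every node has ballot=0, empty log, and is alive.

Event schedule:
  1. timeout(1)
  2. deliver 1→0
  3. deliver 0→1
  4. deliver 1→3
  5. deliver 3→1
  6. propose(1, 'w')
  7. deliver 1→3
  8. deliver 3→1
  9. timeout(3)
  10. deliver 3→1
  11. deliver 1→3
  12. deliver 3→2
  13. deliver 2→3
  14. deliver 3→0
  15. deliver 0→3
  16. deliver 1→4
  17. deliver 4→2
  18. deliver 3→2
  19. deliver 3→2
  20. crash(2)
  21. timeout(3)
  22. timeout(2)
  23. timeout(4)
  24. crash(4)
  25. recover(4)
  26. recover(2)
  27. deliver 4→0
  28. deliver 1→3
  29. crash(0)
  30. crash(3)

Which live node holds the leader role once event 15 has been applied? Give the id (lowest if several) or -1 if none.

1. timeout(1):  <1:cand b6 ->
2. deliver 1→0:  <0:foll b6 ->
3. deliver 0→1:  nop
4. deliver 1→3:  <3:foll b6 ->
5. deliver 3→1:  <1:lead b6 ->
6. propose(1,'w'):  nop
7. deliver 1→3:  <3:foll b6 w>
8. deliver 3→1:  nop
9. timeout(3):  <3:cand b13 w>
10. deliver 3→1:  <1:foll b13 ->
11. deliver 1→3:  nop
12. deliver 3→2:  <2:foll b13 ->
13. deliver 2→3:  <3:lead b13 w>
14. deliver 3→0:  <0:foll b13 ->
15. deliver 0→3:  nop

3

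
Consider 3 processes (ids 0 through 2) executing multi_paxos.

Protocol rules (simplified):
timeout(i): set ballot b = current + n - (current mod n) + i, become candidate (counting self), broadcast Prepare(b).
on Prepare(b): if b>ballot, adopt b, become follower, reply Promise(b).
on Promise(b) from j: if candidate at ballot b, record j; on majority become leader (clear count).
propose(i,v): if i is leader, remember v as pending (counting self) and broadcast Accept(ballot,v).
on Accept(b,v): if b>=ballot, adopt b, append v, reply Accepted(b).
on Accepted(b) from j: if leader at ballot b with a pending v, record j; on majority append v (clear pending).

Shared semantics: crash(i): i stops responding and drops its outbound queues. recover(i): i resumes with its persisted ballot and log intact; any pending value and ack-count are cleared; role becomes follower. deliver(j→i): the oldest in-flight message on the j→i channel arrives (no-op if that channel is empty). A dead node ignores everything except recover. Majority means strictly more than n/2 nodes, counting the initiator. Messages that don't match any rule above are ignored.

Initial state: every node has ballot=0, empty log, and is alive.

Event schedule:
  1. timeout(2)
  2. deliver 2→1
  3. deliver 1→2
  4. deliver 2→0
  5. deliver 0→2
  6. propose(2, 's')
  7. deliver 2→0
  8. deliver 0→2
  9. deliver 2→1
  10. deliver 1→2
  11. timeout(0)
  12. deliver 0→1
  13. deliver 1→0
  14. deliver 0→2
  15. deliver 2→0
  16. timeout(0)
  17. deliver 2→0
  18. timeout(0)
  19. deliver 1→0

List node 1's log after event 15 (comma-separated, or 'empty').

s

[1] timeout(2) → N2(cand b5 [-])
[2] deliver 2→1 → N1(foll b5 [-])
[3] deliver 1→2 → N2(lead b5 [-])
[4] deliver 2→0 → N0(foll b5 [-])
[5] deliver 0→2 → ∅
[6] propose(2,'s') → ∅
[7] deliver 2→0 → N0(foll b5 [s])
[8] deliver 0→2 → N2(lead b5 [s])
[9] deliver 2→1 → N1(foll b5 [s])
[10] deliver 1→2 → ∅
[11] timeout(0) → N0(cand b6 [s])
[12] deliver 0→1 → N1(foll b6 [s])
[13] deliver 1→0 → N0(lead b6 [s])
[14] deliver 0→2 → N2(foll b6 [s])
[15] deliver 2→0 → ∅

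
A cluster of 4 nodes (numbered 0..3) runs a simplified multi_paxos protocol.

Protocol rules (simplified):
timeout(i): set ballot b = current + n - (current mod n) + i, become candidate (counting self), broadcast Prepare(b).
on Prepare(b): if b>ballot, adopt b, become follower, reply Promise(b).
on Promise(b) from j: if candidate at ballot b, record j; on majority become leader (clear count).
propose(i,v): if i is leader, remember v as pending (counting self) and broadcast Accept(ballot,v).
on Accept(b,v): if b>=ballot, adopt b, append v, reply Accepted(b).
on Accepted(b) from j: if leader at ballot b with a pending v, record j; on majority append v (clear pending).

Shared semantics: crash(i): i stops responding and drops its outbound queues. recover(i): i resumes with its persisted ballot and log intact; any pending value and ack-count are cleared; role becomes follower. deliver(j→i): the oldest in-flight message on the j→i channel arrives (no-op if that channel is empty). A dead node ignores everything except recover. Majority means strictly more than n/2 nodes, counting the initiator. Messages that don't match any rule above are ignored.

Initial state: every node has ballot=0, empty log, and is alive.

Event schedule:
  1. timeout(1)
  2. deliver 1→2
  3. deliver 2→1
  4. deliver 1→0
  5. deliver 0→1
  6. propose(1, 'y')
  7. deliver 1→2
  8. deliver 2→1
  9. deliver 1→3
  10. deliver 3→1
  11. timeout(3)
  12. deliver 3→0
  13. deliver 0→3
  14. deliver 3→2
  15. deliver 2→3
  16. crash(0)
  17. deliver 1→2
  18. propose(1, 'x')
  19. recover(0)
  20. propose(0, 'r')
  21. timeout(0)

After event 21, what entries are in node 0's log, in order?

1. timeout(1):  <1:cand b5 ->
2. deliver 1→2:  <2:foll b5 ->
3. deliver 2→1:  nop
4. deliver 1→0:  <0:foll b5 ->
5. deliver 0→1:  <1:lead b5 ->
6. propose(1,'y'):  nop
7. deliver 1→2:  <2:foll b5 y>
8. deliver 2→1:  nop
9. deliver 1→3:  <3:foll b5 ->
10. deliver 3→1:  nop
11. timeout(3):  <3:cand b11 ->
12. deliver 3→0:  <0:foll b11 ->
13. deliver 0→3:  nop
14. deliver 3→2:  <2:foll b11 y>
15. deliver 2→3:  <3:lead b11 ->
16. crash(0):  <0:✗foll b11 ->
17. deliver 1→2:  nop
18. propose(1,'x'):  nop
19. recover(0):  <0:foll b11 ->
20. propose(0,'r'):  nop
21. timeout(0):  <0:cand b12 ->

empty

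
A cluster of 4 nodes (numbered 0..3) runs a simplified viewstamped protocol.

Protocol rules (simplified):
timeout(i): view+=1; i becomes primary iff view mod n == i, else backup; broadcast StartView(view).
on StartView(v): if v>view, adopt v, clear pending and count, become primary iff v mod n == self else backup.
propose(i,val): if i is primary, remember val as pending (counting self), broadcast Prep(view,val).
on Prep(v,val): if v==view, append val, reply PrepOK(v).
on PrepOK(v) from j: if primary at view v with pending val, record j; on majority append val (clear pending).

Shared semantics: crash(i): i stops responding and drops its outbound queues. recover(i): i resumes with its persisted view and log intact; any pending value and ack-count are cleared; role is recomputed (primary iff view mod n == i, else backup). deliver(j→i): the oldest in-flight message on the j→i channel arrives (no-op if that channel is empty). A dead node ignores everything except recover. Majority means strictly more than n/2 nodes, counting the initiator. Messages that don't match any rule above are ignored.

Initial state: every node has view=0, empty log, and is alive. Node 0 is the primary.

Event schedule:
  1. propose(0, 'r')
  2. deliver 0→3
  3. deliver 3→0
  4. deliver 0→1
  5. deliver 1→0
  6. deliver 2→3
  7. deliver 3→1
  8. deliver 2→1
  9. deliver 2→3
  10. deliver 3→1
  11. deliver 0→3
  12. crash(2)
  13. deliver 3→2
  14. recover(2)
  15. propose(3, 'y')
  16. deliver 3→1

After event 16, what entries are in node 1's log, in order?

r

e1 propose(0,'r'): ·
e2 deliver 0→3: 3[back,v=0,r]
e3 deliver 3→0: ·
e4 deliver 0→1: 1[back,v=0,r]
e5 deliver 1→0: 0[prim,v=0,r]
e6 deliver 2→3: ·
e7 deliver 3→1: ·
e8 deliver 2→1: ·
e9 deliver 2→3: ·
e10 deliver 3→1: ·
e11 deliver 0→3: ·
e12 crash(2): 2[✗back,v=0,-]
e13 deliver 3→2: ·
e14 recover(2): 2[back,v=0,-]
e15 propose(3,'y'): ·
e16 deliver 3→1: ·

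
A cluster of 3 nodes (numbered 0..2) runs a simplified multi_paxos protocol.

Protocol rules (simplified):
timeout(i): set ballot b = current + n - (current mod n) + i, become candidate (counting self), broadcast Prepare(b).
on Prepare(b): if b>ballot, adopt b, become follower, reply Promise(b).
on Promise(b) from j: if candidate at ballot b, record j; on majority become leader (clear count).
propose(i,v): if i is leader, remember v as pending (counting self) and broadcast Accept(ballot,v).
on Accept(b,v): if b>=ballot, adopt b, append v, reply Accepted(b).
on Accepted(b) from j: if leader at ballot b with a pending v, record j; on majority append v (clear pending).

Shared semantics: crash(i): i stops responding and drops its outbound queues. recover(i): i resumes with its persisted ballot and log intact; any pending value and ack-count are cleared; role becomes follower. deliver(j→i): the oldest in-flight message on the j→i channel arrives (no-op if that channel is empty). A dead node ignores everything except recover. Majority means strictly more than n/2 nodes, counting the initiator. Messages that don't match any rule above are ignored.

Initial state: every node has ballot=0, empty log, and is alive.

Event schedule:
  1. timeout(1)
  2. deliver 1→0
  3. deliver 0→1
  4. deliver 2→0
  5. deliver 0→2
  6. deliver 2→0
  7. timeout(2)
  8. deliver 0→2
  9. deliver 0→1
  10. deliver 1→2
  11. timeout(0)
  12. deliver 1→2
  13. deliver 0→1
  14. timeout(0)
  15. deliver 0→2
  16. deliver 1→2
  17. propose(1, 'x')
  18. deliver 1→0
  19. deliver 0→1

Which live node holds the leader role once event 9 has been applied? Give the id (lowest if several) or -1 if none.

after 1 — timeout(1): n1:cand/b4/[-]
after 2 — deliver 1→0: n0:foll/b4/[-]
after 3 — deliver 0→1: n1:lead/b4/[-]
after 4 — deliver 2→0: ·
after 5 — deliver 0→2: ·
after 6 — deliver 2→0: ·
after 7 — timeout(2): n2:cand/b5/[-]
after 8 — deliver 0→2: ·
after 9 — deliver 0→1: ·

1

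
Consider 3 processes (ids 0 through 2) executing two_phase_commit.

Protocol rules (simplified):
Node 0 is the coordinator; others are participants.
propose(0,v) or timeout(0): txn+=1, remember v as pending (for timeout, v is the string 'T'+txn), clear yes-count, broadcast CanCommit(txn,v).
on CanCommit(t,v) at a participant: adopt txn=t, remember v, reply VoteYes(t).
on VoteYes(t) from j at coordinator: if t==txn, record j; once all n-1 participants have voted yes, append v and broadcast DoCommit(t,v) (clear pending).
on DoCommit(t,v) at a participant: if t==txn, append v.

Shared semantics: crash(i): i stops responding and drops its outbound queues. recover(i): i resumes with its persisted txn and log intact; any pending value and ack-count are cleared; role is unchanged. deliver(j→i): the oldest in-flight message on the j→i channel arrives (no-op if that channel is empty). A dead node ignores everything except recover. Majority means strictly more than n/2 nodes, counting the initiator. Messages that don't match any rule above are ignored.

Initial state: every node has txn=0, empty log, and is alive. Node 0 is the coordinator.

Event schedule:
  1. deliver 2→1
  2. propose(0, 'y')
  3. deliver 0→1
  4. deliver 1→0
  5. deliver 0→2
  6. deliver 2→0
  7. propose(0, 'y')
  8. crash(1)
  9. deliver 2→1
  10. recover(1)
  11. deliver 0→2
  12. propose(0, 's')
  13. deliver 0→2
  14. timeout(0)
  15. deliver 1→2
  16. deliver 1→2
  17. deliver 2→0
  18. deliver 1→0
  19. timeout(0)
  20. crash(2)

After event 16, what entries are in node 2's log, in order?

e1 deliver 2→1: ·
e2 propose(0,'y'): 0[coor,t=1,-]
e3 deliver 0→1: 1[part,t=1,-]
e4 deliver 1→0: ·
e5 deliver 0→2: 2[part,t=1,-]
e6 deliver 2→0: 0[coor,t=1,y]
e7 propose(0,'y'): 0[coor,t=2,y]
e8 crash(1): 1[✗part,t=1,-]
e9 deliver 2→1: ·
e10 recover(1): 1[part,t=1,-]
e11 deliver 0→2: 2[part,t=1,y]
e12 propose(0,'s'): 0[coor,t=3,y]
e13 deliver 0→2: 2[part,t=2,y]
e14 timeout(0): 0[coor,t=4,y]
e15 deliver 1→2: ·
e16 deliver 1→2: ·

y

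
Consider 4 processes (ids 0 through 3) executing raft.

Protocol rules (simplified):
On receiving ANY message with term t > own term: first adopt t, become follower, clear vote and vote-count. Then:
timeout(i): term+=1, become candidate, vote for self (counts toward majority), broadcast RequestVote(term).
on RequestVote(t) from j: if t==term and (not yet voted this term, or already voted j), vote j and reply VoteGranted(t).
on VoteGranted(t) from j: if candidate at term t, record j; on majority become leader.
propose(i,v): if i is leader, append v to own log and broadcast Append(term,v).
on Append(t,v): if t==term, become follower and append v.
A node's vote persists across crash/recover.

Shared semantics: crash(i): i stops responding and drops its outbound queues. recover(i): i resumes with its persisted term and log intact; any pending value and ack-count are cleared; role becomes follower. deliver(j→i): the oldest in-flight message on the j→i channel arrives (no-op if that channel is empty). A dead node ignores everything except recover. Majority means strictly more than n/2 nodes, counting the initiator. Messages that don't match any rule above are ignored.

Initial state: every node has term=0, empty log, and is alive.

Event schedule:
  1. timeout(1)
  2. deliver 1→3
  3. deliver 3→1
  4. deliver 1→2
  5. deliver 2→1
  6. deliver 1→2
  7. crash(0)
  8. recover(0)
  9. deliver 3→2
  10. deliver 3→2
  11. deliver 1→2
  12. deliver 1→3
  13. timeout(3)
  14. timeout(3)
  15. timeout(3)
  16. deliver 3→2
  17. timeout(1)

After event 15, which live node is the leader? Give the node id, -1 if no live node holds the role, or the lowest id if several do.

1. timeout(1):  <1:cand t1 ->
2. deliver 1→3:  <3:foll t1 ->
3. deliver 3→1:  nop
4. deliver 1→2:  <2:foll t1 ->
5. deliver 2→1:  <1:lead t1 ->
6. deliver 1→2:  nop
7. crash(0):  <0:✗foll t0 ->
8. recover(0):  <0:foll t0 ->
9. deliver 3→2:  nop
10. deliver 3→2:  nop
11. deliver 1→2:  nop
12. deliver 1→3:  nop
13. timeout(3):  <3:cand t2 ->
14. timeout(3):  <3:cand t3 ->
15. timeout(3):  <3:cand t4 ->

1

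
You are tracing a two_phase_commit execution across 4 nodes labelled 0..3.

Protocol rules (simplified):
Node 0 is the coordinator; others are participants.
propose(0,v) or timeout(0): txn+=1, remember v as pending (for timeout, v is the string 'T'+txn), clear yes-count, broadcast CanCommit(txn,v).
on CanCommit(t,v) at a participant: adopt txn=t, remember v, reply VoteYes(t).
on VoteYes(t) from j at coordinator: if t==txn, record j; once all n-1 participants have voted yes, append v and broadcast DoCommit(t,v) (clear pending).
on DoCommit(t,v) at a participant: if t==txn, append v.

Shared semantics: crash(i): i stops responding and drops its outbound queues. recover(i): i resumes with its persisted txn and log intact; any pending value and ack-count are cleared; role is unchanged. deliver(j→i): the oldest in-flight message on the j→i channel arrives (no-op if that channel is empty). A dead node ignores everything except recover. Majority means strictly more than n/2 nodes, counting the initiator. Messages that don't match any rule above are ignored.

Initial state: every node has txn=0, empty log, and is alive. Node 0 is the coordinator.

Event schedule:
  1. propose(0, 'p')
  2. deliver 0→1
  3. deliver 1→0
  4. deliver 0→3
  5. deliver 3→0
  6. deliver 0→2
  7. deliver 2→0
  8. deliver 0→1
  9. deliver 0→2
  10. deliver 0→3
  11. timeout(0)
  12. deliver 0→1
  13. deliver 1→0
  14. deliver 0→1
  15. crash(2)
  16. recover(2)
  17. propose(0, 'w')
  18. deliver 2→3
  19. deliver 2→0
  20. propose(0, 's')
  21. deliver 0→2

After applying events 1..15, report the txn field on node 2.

step 1 propose(0,'p'): 0={coor,t=1,log=-}
step 2 deliver 0→1: 1={part,t=1,log=-}
step 3 deliver 1→0: —
step 4 deliver 0→3: 3={part,t=1,log=-}
step 5 deliver 3→0: —
step 6 deliver 0→2: 2={part,t=1,log=-}
step 7 deliver 2→0: 0={coor,t=1,log=p}
step 8 deliver 0→1: 1={part,t=1,log=p}
step 9 deliver 0→2: 2={part,t=1,log=p}
step 10 deliver 0→3: 3={part,t=1,log=p}
step 11 timeout(0): 0={coor,t=2,log=p}
step 12 deliver 0→1: 1={part,t=2,log=p}
step 13 deliver 1→0: —
step 14 deliver 0→1: —
step 15 crash(2): 2={✗part,t=1,log=p}

1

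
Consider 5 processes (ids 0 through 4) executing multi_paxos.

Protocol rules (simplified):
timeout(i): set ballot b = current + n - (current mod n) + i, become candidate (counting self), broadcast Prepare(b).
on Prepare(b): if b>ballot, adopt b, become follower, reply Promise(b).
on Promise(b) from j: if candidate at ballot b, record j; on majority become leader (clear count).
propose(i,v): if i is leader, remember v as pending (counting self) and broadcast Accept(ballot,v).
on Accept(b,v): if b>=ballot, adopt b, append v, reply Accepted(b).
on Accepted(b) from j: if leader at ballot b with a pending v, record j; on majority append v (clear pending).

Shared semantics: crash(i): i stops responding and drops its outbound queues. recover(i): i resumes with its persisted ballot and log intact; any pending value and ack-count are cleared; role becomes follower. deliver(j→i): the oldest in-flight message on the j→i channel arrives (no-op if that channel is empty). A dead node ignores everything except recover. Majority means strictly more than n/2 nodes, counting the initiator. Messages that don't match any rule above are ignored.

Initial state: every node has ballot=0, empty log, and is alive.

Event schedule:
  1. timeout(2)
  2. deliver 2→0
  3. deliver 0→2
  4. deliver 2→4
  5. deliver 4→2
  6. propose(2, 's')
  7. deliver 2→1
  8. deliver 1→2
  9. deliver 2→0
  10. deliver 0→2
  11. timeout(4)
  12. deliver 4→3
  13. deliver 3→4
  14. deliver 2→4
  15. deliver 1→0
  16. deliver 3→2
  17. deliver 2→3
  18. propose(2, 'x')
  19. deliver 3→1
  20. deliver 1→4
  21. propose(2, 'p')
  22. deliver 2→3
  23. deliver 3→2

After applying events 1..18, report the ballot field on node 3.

14

after 1 — timeout(2): n2:cand/b7/[-]
after 2 — deliver 2→0: n0:foll/b7/[-]
after 3 — deliver 0→2: ·
after 4 — deliver 2→4: n4:foll/b7/[-]
after 5 — deliver 4→2: n2:lead/b7/[-]
after 6 — propose(2,'s'): ·
after 7 — deliver 2→1: n1:foll/b7/[-]
after 8 — deliver 1→2: ·
after 9 — deliver 2→0: n0:foll/b7/[s]
after 10 — deliver 0→2: ·
after 11 — timeout(4): n4:cand/b14/[-]
after 12 — deliver 4→3: n3:foll/b14/[-]
after 13 — deliver 3→4: ·
after 14 — deliver 2→4: ·
after 15 — deliver 1→0: ·
after 16 — deliver 3→2: ·
after 17 — deliver 2→3: ·
after 18 — propose(2,'x'): ·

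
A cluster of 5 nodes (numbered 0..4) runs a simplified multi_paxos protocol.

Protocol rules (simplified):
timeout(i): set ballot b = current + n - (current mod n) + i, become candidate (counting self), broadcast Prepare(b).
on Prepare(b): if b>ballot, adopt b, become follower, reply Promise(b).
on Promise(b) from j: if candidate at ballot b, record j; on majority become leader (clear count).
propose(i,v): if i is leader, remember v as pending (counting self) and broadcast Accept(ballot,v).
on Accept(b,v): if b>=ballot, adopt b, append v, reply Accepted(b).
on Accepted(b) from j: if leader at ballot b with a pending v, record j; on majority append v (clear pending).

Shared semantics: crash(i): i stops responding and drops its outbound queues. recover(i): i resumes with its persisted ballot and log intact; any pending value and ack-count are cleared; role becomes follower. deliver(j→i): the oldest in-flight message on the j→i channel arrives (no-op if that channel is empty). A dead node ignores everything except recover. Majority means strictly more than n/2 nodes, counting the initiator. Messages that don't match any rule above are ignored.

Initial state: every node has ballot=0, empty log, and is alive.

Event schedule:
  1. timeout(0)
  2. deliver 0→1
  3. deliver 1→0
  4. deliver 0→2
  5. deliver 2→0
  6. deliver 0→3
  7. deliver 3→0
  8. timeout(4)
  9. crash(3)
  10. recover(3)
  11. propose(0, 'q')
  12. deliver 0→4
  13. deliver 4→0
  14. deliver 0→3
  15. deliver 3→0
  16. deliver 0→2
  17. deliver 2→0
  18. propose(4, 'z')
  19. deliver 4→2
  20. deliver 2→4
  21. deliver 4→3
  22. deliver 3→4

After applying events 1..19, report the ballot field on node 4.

e1 timeout(0): 0[cand,b=5,-]
e2 deliver 0→1: 1[foll,b=5,-]
e3 deliver 1→0: ·
e4 deliver 0→2: 2[foll,b=5,-]
e5 deliver 2→0: 0[lead,b=5,-]
e6 deliver 0→3: 3[foll,b=5,-]
e7 deliver 3→0: ·
e8 timeout(4): 4[cand,b=9,-]
e9 crash(3): 3[✗foll,b=5,-]
e10 recover(3): 3[foll,b=5,-]
e11 propose(0,'q'): ·
e12 deliver 0→4: ·
e13 deliver 4→0: 0[foll,b=9,-]
e14 deliver 0→3: 3[foll,b=5,q]
e15 deliver 3→0: ·
e16 deliver 0→2: 2[foll,b=5,q]
e17 deliver 2→0: ·
e18 propose(4,'z'): ·
e19 deliver 4→2: 2[foll,b=9,q]

9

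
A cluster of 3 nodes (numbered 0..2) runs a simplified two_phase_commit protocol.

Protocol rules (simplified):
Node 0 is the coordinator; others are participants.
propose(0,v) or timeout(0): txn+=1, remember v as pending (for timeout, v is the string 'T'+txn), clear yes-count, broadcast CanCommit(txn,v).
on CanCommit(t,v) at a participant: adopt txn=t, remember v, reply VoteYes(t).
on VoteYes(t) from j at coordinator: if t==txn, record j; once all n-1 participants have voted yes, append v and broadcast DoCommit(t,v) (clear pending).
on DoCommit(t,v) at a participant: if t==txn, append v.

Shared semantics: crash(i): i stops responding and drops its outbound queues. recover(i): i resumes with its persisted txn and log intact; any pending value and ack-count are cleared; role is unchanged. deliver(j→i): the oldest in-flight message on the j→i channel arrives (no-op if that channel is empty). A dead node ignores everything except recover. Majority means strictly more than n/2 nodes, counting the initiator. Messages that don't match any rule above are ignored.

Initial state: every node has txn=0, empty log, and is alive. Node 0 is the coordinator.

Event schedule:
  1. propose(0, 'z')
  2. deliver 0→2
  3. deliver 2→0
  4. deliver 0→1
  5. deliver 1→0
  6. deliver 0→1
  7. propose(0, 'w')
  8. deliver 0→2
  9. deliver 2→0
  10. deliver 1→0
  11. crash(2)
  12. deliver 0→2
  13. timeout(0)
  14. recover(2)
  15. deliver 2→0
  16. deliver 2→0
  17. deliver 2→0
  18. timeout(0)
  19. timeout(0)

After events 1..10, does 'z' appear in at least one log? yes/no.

e1 propose(0,'z'): 0[coor,t=1,-]
e2 deliver 0→2: 2[part,t=1,-]
e3 deliver 2→0: ·
e4 deliver 0→1: 1[part,t=1,-]
e5 deliver 1→0: 0[coor,t=1,z]
e6 deliver 0→1: 1[part,t=1,z]
e7 propose(0,'w'): 0[coor,t=2,z]
e8 deliver 0→2: 2[part,t=1,z]
e9 deliver 2→0: ·
e10 deliver 1→0: ·

yes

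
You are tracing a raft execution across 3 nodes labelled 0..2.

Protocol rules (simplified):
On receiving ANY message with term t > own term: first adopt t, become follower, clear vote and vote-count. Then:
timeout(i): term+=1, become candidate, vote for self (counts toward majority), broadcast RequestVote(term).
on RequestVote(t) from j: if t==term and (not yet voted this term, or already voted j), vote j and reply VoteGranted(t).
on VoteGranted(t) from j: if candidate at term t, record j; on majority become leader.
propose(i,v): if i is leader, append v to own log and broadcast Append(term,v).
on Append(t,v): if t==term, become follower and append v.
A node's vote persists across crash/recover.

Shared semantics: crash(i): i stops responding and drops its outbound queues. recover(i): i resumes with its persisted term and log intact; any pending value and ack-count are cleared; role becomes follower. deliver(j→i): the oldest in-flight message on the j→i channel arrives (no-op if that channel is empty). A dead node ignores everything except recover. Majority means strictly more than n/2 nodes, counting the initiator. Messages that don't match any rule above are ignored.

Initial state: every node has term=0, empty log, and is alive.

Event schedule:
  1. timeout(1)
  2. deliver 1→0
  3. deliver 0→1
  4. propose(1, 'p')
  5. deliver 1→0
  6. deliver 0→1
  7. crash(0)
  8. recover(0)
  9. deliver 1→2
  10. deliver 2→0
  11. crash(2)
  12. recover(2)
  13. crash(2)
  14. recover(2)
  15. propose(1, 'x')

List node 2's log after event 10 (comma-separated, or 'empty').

empty

after 1 — timeout(1): n1:cand/t1/[-]
after 2 — deliver 1→0: n0:foll/t1/[-]
after 3 — deliver 0→1: n1:lead/t1/[-]
after 4 — propose(1,'p'): n1:lead/t1/[p]
after 5 — deliver 1→0: n0:foll/t1/[p]
after 6 — deliver 0→1: ·
after 7 — crash(0): n0:✗foll/t1/[p]
after 8 — recover(0): n0:foll/t1/[p]
after 9 — deliver 1→2: n2:foll/t1/[-]
after 10 — deliver 2→0: ·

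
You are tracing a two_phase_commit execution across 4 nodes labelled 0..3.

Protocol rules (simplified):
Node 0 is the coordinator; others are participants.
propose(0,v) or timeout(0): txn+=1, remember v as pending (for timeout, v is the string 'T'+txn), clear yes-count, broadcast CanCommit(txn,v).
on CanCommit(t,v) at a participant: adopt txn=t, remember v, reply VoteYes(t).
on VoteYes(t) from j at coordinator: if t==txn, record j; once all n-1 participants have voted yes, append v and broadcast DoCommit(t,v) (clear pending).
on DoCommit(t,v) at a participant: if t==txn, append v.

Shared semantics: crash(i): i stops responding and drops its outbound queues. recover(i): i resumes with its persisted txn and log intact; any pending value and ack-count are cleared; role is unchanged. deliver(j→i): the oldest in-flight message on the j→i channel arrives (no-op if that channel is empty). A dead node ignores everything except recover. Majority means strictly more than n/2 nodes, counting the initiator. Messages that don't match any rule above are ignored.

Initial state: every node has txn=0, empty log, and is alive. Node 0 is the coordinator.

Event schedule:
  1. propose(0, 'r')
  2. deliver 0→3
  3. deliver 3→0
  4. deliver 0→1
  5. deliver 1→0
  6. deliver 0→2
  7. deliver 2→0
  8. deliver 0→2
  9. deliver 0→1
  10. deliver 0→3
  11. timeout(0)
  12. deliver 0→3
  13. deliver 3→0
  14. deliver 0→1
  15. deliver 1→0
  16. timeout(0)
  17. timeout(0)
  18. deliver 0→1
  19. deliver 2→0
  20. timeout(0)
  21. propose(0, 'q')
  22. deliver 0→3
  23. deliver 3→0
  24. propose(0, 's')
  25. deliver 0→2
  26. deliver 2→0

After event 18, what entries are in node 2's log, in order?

r

1. propose(0,'r'):  <0:coor t1 ->
2. deliver 0→3:  <3:part t1 ->
3. deliver 3→0:  nop
4. deliver 0→1:  <1:part t1 ->
5. deliver 1→0:  nop
6. deliver 0→2:  <2:part t1 ->
7. deliver 2→0:  <0:coor t1 r>
8. deliver 0→2:  <2:part t1 r>
9. deliver 0→1:  <1:part t1 r>
10. deliver 0→3:  <3:part t1 r>
11. timeout(0):  <0:coor t2 r>
12. deliver 0→3:  <3:part t2 r>
13. deliver 3→0:  nop
14. deliver 0→1:  <1:part t2 r>
15. deliver 1→0:  nop
16. timeout(0):  <0:coor t3 r>
17. timeout(0):  <0:coor t4 r>
18. deliver 0→1:  <1:part t3 r>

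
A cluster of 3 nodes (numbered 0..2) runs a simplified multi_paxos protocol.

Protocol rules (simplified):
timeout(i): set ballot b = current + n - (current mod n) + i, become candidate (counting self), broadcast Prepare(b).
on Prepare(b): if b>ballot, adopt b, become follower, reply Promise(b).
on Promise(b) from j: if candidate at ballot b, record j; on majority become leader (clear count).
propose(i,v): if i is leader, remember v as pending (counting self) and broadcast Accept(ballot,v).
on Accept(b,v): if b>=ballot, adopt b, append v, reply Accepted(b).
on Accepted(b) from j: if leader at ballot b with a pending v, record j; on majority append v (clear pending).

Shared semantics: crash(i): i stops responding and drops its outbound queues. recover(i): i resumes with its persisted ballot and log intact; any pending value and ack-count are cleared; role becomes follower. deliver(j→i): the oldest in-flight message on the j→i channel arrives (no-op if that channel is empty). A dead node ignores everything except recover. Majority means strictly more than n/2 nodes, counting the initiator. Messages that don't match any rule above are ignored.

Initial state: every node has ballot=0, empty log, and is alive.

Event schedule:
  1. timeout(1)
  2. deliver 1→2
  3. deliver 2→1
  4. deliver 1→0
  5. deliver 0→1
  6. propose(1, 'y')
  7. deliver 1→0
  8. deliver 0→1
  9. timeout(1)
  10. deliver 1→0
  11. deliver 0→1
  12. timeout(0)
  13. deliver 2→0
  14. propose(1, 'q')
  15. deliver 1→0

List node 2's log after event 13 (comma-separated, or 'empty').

empty

step 1 timeout(1): 1={cand,b=4,log=-}
step 2 deliver 1→2: 2={foll,b=4,log=-}
step 3 deliver 2→1: 1={lead,b=4,log=-}
step 4 deliver 1→0: 0={foll,b=4,log=-}
step 5 deliver 0→1: —
step 6 propose(1,'y'): —
step 7 deliver 1→0: 0={foll,b=4,log=y}
step 8 deliver 0→1: 1={lead,b=4,log=y}
step 9 timeout(1): 1={cand,b=7,log=y}
step 10 deliver 1→0: 0={foll,b=7,log=y}
step 11 deliver 0→1: 1={lead,b=7,log=y}
step 12 timeout(0): 0={cand,b=9,log=y}
step 13 deliver 2→0: —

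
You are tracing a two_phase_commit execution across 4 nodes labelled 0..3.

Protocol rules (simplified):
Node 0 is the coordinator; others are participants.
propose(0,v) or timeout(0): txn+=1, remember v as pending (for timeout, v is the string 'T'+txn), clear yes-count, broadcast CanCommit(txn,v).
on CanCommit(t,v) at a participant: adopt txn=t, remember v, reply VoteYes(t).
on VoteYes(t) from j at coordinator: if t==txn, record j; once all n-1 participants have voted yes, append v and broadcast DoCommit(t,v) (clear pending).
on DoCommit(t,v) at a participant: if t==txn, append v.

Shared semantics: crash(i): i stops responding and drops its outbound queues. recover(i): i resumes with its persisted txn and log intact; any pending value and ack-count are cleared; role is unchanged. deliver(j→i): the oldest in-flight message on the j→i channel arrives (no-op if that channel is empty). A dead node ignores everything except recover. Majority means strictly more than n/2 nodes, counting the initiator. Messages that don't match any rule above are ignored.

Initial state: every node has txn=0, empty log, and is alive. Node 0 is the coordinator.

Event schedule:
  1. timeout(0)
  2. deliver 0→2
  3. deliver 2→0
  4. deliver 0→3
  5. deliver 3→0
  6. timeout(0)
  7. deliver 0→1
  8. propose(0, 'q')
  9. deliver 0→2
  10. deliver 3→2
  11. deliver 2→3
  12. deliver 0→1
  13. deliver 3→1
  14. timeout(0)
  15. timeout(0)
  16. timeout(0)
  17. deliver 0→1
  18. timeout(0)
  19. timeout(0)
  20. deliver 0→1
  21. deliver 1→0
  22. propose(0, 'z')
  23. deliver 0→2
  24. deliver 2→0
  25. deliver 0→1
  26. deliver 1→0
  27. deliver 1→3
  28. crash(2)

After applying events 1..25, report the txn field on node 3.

after 1 — timeout(0): n0:coor/t1/[-]
after 2 — deliver 0→2: n2:part/t1/[-]
after 3 — deliver 2→0: ·
after 4 — deliver 0→3: n3:part/t1/[-]
after 5 — deliver 3→0: ·
after 6 — timeout(0): n0:coor/t2/[-]
after 7 — deliver 0→1: n1:part/t1/[-]
after 8 — propose(0,'q'): n0:coor/t3/[-]
after 9 — deliver 0→2: n2:part/t2/[-]
after 10 — deliver 3→2: ·
after 11 — deliver 2→3: ·
after 12 — deliver 0→1: n1:part/t2/[-]
after 13 — deliver 3→1: ·
after 14 — timeout(0): n0:coor/t4/[-]
after 15 — timeout(0): n0:coor/t5/[-]
after 16 — timeout(0): n0:coor/t6/[-]
after 17 — deliver 0→1: n1:part/t3/[-]
after 18 — timeout(0): n0:coor/t7/[-]
after 19 — timeout(0): n0:coor/t8/[-]
after 20 — deliver 0→1: n1:part/t4/[-]
after 21 — deliver 1→0: ·
after 22 — propose(0,'z'): n0:coor/t9/[-]
after 23 — deliver 0→2: n2:part/t3/[-]
after 24 — deliver 2→0: ·
after 25 — deliver 0→1: n1:part/t5/[-]

1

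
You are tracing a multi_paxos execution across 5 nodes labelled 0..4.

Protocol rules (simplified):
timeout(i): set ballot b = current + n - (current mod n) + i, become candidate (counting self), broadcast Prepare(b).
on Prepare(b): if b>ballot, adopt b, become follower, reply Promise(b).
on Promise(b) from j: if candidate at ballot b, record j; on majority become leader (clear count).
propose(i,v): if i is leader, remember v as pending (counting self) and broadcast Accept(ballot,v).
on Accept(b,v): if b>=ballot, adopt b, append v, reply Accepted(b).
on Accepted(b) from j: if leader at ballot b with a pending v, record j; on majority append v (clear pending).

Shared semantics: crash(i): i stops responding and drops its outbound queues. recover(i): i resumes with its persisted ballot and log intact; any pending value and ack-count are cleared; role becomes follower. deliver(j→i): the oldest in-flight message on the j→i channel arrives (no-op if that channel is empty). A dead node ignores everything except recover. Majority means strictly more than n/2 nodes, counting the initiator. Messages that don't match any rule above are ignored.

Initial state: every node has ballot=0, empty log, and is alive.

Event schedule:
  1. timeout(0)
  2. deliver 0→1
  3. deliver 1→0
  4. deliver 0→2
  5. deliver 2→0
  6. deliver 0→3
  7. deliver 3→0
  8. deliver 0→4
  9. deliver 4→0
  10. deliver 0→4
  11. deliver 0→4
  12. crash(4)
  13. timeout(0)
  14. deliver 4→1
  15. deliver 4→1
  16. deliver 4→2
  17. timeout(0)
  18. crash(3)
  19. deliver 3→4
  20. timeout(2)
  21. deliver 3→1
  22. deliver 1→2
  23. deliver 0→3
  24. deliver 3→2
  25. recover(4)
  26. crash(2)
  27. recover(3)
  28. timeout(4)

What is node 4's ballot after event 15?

5

1. timeout(0):  <0:cand b5 ->
2. deliver 0→1:  <1:foll b5 ->
3. deliver 1→0:  nop
4. deliver 0→2:  <2:foll b5 ->
5. deliver 2→0:  <0:lead b5 ->
6. deliver 0→3:  <3:foll b5 ->
7. deliver 3→0:  nop
8. deliver 0→4:  <4:foll b5 ->
9. deliver 4→0:  nop
10. deliver 0→4:  nop
11. deliver 0→4:  nop
12. crash(4):  <4:✗foll b5 ->
13. timeout(0):  <0:cand b10 ->
14. deliver 4→1:  nop
15. deliver 4→1:  nop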